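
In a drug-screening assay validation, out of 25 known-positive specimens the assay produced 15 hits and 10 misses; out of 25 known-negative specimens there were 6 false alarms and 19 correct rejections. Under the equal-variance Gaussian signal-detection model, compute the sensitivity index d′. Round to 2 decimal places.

H = 15/25 = 0.6000
FA = 6/25 = 0.2400
Φ⁻¹(0.6000) = 0.2533, Φ⁻¹(0.2400) = -0.7063
d' = z(H) − z(FA) = 0.2533 − (-0.7063) = 0.9596

d′ = 0.96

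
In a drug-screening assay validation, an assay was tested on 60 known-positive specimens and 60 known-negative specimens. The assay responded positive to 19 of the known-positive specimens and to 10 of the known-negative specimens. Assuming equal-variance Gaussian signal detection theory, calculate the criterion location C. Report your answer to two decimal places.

C = 0.72

H = 19/60 = 0.3167
FA = 10/60 = 0.1667
z(H) = -0.477
z(FA) = -0.967
c = −½·[z(H) + z(FA)] = −0.5 × (-0.477 + (-0.967)) = 0.722
c > 0: the assay has a conservative response bias.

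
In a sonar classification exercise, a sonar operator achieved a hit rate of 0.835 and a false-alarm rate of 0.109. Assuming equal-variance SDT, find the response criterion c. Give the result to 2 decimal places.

Φ⁻¹(0.835) = 0.9741, Φ⁻¹(0.109) = -1.2319
c = −½·[z(H) + z(FA)] = −0.5 × (0.9741 + (-1.2319)) = 0.1289

c = 0.13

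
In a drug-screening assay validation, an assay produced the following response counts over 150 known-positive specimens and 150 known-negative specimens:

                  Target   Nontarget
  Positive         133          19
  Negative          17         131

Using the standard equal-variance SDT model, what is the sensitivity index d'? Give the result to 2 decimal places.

d' = 2.35

H = 133/150 = 0.8867
FA = 19/150 = 0.1267
Φ⁻¹(0.8867) = 1.209, Φ⁻¹(0.1267) = -1.142
d' = z(H) − z(FA) = 1.209 − (-1.142) = 2.351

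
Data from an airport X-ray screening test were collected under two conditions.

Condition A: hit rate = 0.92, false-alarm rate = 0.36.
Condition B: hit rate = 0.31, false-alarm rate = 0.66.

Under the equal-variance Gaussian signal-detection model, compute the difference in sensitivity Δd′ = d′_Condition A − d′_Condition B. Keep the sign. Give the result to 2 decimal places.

Condition A: z(0.92) = 1.405, z(0.36) = -0.358, d' = 1.763
Condition B: z(0.31) = -0.496, z(0.66) = 0.412, d' = -0.908
Δd' = d'_Condition A − d'_Condition B = 1.763 − (-0.908) = 2.671
Condition A has the higher sensitivity.

Δd′ = 2.67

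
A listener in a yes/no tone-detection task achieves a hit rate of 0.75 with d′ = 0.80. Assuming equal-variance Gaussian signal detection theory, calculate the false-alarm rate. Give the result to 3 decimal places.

z(hit rate) = z(0.75) = 0.6745
z(FA) = z(H) − d' = 0.6745 − 0.80 = -0.1255
false-alarm rate = Φ(-0.1255) = 0.4501

false-alarm rate = 0.450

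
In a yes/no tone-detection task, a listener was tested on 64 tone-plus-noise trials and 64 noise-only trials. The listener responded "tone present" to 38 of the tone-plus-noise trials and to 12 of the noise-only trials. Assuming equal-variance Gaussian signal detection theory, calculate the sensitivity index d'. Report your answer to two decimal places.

H = 38/64 = 0.5938
FA = 12/64 = 0.1875
Φ⁻¹(H) = 0.2373
Φ⁻¹(FA) = -0.8871
d' = z(H) − z(FA) = 0.2373 − (-0.8871) = 1.1244

d' = 1.12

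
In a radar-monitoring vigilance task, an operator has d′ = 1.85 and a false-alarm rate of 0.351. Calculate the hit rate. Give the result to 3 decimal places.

z(false-alarm rate) = z(0.351) = -0.3826
z(H) = z(FA) + d' = -0.3826 + 1.85 = 1.4674
hit rate = Φ(1.4674) = 0.9289

hit rate = 0.929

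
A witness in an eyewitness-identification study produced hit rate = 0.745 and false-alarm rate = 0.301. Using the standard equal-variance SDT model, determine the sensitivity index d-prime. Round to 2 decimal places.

d-prime = 1.18

z(H) = 0.6588
z(FA) = -0.5215
d' = z(H) − z(FA) = 0.6588 − (-0.5215) = 1.1803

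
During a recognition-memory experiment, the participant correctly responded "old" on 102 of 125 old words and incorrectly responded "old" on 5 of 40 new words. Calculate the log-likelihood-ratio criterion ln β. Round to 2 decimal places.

ln β = 0.26

H = 102/125 = 0.8160
FA = 5/40 = 0.1250
z(H) = z(0.8160) = 0.900
z(FA) = z(0.1250) = -1.150
ln β = −½·[z(H)² − z(FA)²] = −0.5 × (0.810 − 1.323) = 0.2565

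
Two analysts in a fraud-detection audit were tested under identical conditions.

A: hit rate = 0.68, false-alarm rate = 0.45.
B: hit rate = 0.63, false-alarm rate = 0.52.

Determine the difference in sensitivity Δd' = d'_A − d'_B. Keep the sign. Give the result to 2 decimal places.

A: z(0.68) = 0.468, z(0.45) = -0.126, d' = 0.594
B: z(0.63) = 0.332, z(0.52) = 0.050, d' = 0.282
Δd' = d'_A − d'_B = 0.594 − 0.282 = 0.312
A has the higher sensitivity.

Δd' = 0.31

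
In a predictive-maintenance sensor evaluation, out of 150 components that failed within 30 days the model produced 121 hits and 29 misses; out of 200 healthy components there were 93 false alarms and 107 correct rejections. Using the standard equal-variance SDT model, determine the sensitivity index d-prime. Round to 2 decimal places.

H = 121/150 = 0.8067
FA = 93/200 = 0.4650
z(H) = z(0.8067) = 0.8658
z(FA) = z(0.4650) = -0.0878
d' = z(H) − z(FA) = 0.8658 − (-0.0878) = 0.9536

d-prime = 0.95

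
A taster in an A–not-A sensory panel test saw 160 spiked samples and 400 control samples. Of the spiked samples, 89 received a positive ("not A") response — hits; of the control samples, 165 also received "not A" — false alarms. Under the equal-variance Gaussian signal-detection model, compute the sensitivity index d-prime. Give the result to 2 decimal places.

d-prime = 0.36

H = 89/160 = 0.5563
FA = 165/400 = 0.4125
Φ⁻¹(H) = Φ⁻¹(0.5563) = 0.142
Φ⁻¹(FA) = Φ⁻¹(0.4125) = -0.221
d' = z(H) − z(FA) = 0.142 − (-0.221) = 0.363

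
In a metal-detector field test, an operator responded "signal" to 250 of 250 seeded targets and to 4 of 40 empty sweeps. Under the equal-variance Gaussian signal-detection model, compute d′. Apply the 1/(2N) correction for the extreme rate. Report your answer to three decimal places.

The hit rate is 250/250 = 1, so apply the 1/(2N) correction: H → 1 − 1/(2·250) = 0.99800.
z(H) = z(0.99800) = 2.8782
z(FA) = z(0.10000) = -1.2816
d' = 2.8782 − (-1.2816) = 4.1598

d′ = 4.160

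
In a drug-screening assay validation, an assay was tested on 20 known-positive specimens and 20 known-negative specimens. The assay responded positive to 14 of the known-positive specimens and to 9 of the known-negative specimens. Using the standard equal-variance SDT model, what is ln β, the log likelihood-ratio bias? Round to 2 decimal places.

H = 14/20 = 0.7000
FA = 9/20 = 0.4500
Φ⁻¹(0.7000) = 0.524, Φ⁻¹(0.4500) = -0.126
ln β = −½·[z(H)² − z(FA)²] = −0.5 × (0.275 − 0.016) = -0.1295

ln β = -0.13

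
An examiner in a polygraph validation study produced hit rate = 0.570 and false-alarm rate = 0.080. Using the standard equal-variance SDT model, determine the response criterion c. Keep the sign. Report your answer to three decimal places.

Φ⁻¹(H) = 0.1764
Φ⁻¹(FA) = -1.4051
c = −½·[z(H) + z(FA)] = −0.5 × (0.1764 + (-1.4051)) = 0.61435
c > 0: the examiner has a conservative response bias.

c = 0.614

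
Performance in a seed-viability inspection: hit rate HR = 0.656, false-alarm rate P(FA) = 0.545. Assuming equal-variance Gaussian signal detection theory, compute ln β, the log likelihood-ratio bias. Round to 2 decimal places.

Φ⁻¹(H) = 0.402
Φ⁻¹(FA) = 0.113
ln β = −½·[z(H)² − z(FA)²] = −0.5 × (0.162 − 0.013) = -0.0745

ln β = -0.07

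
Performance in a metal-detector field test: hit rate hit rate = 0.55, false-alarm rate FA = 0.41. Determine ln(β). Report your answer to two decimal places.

z(H) = z(0.55) = 0.126
z(FA) = z(0.41) = -0.228
ln β = −½·[z(H)² − z(FA)²] = −0.5 × (0.016 − 0.052) = 0.018

ln β = 0.02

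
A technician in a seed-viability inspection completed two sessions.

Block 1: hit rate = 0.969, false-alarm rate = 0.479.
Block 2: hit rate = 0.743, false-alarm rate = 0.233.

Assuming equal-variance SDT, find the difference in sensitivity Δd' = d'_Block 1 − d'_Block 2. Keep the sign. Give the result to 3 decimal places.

Block 1: z(0.969) = 1.8663, z(0.479) = -0.0527, d' = 1.9190
Block 2: z(0.743) = 0.6526, z(0.233) = -0.7290, d' = 1.3816
Δd' = d'_Block 1 − d'_Block 2 = 1.9190 − 1.3816 = 0.5374
Block 1 has the higher sensitivity.

Δd' = 0.537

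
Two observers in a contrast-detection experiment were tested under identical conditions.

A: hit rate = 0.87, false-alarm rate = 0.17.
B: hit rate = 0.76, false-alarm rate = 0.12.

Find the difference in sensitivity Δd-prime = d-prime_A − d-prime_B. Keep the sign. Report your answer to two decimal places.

A: z(0.87) = 1.126, z(0.17) = -0.954, d' = 2.080
B: z(0.76) = 0.706, z(0.12) = -1.175, d' = 1.881
Δd' = d'_A − d'_B = 2.080 − 1.881 = 0.199
A has the higher sensitivity.

Δd-prime = 0.20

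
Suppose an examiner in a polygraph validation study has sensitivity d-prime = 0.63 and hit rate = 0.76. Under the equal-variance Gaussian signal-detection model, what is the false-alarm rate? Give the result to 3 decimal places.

false-alarm rate = 0.530

z(hit rate) = z(0.76) = 0.7063
z(FA) = z(H) − d' = 0.7063 − 0.63 = 0.0763
false-alarm rate = Φ(0.0763) = 0.5304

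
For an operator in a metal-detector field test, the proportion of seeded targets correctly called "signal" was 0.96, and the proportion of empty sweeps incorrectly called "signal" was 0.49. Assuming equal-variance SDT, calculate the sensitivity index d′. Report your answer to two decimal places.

d′ = 1.78

Φ⁻¹(H) = Φ⁻¹(0.96) = 1.751
Φ⁻¹(FA) = Φ⁻¹(0.49) = -0.025
d' = z(H) − z(FA) = 1.751 − (-0.025) = 1.776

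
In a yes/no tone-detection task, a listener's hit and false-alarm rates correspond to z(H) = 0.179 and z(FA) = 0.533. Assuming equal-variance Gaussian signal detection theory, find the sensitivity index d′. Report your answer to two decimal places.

d' = z(H) − z(FA) = 0.179 − 0.533 = -0.354

d′ = -0.35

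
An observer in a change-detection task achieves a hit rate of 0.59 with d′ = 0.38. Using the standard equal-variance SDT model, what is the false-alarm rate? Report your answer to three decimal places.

z(hit rate) = z(0.59) = 0.2275
z(FA) = z(H) − d' = 0.2275 − 0.38 = -0.1525
false-alarm rate = Φ(-0.1525) = 0.4394

false-alarm rate = 0.439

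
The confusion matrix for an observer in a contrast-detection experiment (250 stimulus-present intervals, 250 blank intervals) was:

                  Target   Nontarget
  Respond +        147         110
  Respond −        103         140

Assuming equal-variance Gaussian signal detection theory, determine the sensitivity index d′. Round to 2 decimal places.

d′ = 0.37

H = 147/250 = 0.5880
FA = 110/250 = 0.4400
z(0.5880) = 0.2224, z(0.4400) = -0.1510
d' = z(H) − z(FA) = 0.2224 − (-0.1510) = 0.3734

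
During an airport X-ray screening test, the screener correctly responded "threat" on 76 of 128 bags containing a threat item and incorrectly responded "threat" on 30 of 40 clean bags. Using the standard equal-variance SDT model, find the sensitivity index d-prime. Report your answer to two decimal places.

d-prime = -0.44

H = 76/128 = 0.5938
FA = 30/40 = 0.7500
z(0.5938) = 0.2373, z(0.7500) = 0.6745
d' = z(H) − z(FA) = 0.2373 − 0.6745 = -0.4372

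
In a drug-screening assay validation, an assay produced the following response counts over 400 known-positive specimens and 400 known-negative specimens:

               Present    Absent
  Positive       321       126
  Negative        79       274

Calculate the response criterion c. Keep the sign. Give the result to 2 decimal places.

H = 321/400 = 0.8025
FA = 126/400 = 0.3150
Φ⁻¹(0.8025) = 0.8506, Φ⁻¹(0.3150) = -0.4817
c = −½·[z(H) + z(FA)] = −0.5 × (0.8506 + (-0.4817)) = -0.18445

c = -0.18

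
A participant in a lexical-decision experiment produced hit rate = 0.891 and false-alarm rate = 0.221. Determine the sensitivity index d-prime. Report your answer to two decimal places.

d-prime = 2.00

z(H) = z(0.891) = 1.2319
z(FA) = z(0.221) = -0.7688
d' = z(H) − z(FA) = 1.2319 − (-0.7688) = 2.0007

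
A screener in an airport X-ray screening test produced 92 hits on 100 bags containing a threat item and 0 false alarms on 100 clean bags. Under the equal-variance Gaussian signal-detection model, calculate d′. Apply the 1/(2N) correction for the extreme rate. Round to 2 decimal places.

d′ = 3.98

The false-alarm rate is 0/100 = 0, so apply the 1/(2N) correction: FA → 1/(2·100) = 0.00500.
z(H) = z(0.92000) = 1.405
z(FA) = z(0.00500) = -2.576
d' = 1.405 − (-2.576) = 3.981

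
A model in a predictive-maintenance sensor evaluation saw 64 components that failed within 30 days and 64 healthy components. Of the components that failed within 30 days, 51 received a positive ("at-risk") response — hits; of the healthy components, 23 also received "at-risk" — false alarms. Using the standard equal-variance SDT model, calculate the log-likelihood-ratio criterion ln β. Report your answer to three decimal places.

H = 51/64 = 0.7969
FA = 23/64 = 0.3594
Φ⁻¹(H) = 0.8306
Φ⁻¹(FA) = -0.3601
ln β = −½·[z(H)² − z(FA)²] = −0.5 × (0.6899 − 0.1297) = -0.2801

ln β = -0.280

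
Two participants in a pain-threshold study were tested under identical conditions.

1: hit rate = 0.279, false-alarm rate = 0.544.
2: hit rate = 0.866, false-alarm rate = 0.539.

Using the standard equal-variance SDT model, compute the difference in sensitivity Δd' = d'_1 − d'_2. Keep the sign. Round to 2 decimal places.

Δd' = -1.71

1: z(0.279) = -0.586, z(0.544) = 0.111, d' = -0.697
2: z(0.866) = 1.108, z(0.539) = 0.098, d' = 1.010
Δd' = d'_1 − d'_2 = -0.697 − 1.010 = -1.707
2 has the higher sensitivity.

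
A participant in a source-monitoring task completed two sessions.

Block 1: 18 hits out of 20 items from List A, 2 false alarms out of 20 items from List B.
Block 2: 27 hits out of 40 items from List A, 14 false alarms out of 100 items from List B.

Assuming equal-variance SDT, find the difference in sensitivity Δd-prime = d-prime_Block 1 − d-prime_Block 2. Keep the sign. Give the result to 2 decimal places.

Block 1: z(0.9000) = 1.282, z(0.1000) = -1.282, d' = 2.564
Block 2: z(0.6750) = 0.454, z(0.1400) = -1.080, d' = 1.534
Δd' = d'_Block 1 − d'_Block 2 = 2.564 − 1.534 = 1.030
Block 1 has the higher sensitivity.

Δd-prime = 1.03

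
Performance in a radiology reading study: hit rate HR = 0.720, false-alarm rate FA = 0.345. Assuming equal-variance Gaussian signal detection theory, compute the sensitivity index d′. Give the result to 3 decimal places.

d′ = 0.982

z(0.720) = 0.5828, z(0.345) = -0.3989
d' = z(H) − z(FA) = 0.5828 − (-0.3989) = 0.9817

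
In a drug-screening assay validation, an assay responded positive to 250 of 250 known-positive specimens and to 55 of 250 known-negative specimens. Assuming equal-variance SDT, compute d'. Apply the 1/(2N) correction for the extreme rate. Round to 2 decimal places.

d' = 3.65

The hit rate is 250/250 = 1, so apply the 1/(2N) correction: H → 1 − 1/(2·250) = 0.99800.
z(H) = z(0.99800) = 2.878
z(FA) = z(0.22000) = -0.772
d' = 2.878 − (-0.772) = 3.650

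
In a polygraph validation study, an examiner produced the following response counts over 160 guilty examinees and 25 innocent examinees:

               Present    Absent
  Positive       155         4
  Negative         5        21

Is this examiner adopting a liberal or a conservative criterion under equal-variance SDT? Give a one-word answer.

liberal

z(H) = 1.863, z(FA) = -0.994
c = −½·(z(H) + z(FA)) = -0.4345
c < 0 → liberal criterion (biased toward responding “yes”).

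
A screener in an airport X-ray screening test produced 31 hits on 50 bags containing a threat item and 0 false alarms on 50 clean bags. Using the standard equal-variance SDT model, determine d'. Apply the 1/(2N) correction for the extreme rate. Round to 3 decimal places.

d' = 2.632

The false-alarm rate is 0/50 = 0, so apply the 1/(2N) correction: FA → 1/(2·50) = 0.01000.
z(H) = z(0.62000) = 0.3055
z(FA) = z(0.01000) = -2.3263
d' = 0.3055 − (-2.3263) = 2.6318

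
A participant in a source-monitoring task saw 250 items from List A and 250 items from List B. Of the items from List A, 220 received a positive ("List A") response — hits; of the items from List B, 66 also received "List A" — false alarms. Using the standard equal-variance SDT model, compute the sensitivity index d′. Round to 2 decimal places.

H = 220/250 = 0.8800
FA = 66/250 = 0.2640
Φ⁻¹(H) = Φ⁻¹(0.8800) = 1.175
Φ⁻¹(FA) = Φ⁻¹(0.2640) = -0.631
d' = z(H) − z(FA) = 1.175 − (-0.631) = 1.806

d′ = 1.81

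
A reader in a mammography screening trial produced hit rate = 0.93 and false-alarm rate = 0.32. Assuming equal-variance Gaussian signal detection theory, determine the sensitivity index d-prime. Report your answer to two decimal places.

z(H) = z(0.93) = 1.4758
z(FA) = z(0.32) = -0.4677
d' = z(H) − z(FA) = 1.4758 − (-0.4677) = 1.9435

d-prime = 1.94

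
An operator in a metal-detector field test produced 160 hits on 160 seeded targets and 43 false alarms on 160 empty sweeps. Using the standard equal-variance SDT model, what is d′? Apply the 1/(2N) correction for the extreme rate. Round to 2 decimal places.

The hit rate is 160/160 = 1, so apply the 1/(2N) correction: H → 1 − 1/(2·160) = 0.99687.
z(H) = z(0.99687) = 2.734
z(FA) = z(0.26875) = -0.617
d' = 2.734 − (-0.617) = 3.351

d′ = 3.35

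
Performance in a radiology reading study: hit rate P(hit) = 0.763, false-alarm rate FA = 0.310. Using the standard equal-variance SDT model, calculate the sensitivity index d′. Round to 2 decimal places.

d′ = 1.21

z(0.763) = 0.7160, z(0.310) = -0.4959
d' = z(H) − z(FA) = 0.7160 − (-0.4959) = 1.2119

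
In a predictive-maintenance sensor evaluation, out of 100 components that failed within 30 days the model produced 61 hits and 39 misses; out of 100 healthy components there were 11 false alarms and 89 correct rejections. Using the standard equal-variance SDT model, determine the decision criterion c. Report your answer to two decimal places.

c = 0.47

H = 61/100 = 0.6100
FA = 11/100 = 0.1100
z(H) = 0.279
z(FA) = -1.227
c = −½·[z(H) + z(FA)] = −0.5 × (0.279 + (-1.227)) = 0.474
c > 0: the model has a conservative response bias.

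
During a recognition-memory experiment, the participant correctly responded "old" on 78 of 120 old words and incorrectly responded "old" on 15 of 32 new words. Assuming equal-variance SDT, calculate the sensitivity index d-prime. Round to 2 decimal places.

H = 78/120 = 0.6500
FA = 15/32 = 0.4688
z(H) = 0.3853
z(FA) = -0.0783
d' = z(H) − z(FA) = 0.3853 − (-0.0783) = 0.4636

d-prime = 0.46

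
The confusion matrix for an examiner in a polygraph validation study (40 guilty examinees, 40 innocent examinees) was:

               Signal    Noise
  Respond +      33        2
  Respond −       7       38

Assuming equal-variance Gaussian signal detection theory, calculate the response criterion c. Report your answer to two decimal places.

H = 33/40 = 0.8250
FA = 2/40 = 0.0500
z(H) = z(0.8250) = 0.9346
z(FA) = z(0.0500) = -1.6449
c = −½·[z(H) + z(FA)] = −0.5 × (0.9346 + (-1.6449)) = 0.35515
c > 0: the examiner has a conservative response bias.

c = 0.36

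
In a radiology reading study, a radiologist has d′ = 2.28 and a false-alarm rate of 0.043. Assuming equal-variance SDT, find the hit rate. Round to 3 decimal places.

hit rate = 0.713

z(false-alarm rate) = z(0.043) = -1.7169
z(H) = z(FA) + d' = -1.7169 + 2.28 = 0.5631
hit rate = Φ(0.5631) = 0.7133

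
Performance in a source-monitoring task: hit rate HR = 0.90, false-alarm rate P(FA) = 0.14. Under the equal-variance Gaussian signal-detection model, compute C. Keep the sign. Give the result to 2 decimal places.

C = -0.10

z(H) = 1.282
z(FA) = -1.080
c = −½·[z(H) + z(FA)] = −0.5 × (1.282 + (-1.080)) = -0.101
c < 0: the participant has a liberal response bias.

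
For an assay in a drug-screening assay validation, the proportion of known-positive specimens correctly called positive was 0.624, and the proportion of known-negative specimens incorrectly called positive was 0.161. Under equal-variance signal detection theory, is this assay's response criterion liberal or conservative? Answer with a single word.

z(H) = 0.316, z(FA) = -0.990
c = −½·(z(H) + z(FA)) = 0.337
c > 0 → conservative criterion (biased toward responding “no”).

conservative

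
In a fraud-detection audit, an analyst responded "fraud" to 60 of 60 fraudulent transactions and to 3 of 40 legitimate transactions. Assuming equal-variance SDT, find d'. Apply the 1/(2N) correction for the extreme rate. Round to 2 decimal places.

The hit rate is 60/60 = 1, so apply the 1/(2N) correction: H → 1 − 1/(2·60) = 0.99167.
z(H) = z(0.99167) = 2.394
z(FA) = z(0.07500) = -1.440
d' = 2.394 − (-1.440) = 3.834

d' = 3.83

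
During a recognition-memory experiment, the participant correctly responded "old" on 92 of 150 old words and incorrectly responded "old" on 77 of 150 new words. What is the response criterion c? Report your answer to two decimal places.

H = 92/150 = 0.6133
FA = 77/150 = 0.5133
Φ⁻¹(H) = Φ⁻¹(0.6133) = 0.288
Φ⁻¹(FA) = Φ⁻¹(0.5133) = 0.033
c = −½·[z(H) + z(FA)] = −0.5 × (0.288 + 0.033) = -0.1605

c = -0.16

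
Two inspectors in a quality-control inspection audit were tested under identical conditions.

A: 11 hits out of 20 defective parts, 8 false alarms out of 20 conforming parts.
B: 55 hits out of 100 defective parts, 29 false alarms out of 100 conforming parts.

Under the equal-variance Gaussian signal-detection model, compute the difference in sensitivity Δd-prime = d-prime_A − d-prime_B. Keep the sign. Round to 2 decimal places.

Δd-prime = -0.30

A: z(0.5500) = 0.126, z(0.4000) = -0.253, d' = 0.379
B: z(0.5500) = 0.126, z(0.2900) = -0.553, d' = 0.679
Δd' = d'_A − d'_B = 0.379 − 0.679 = -0.300
B has the higher sensitivity.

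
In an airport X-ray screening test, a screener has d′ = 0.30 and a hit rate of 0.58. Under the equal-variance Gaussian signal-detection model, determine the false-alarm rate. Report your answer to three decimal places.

z(hit rate) = z(0.58) = 0.2019
z(FA) = z(H) − d' = 0.2019 − 0.30 = -0.0981
false-alarm rate = Φ(-0.0981) = 0.4609

false-alarm rate = 0.461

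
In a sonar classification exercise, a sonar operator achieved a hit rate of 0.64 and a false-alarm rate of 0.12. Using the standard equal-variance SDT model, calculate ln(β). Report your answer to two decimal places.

z(H) = 0.358
z(FA) = -1.175
ln β = −½·[z(H)² − z(FA)²] = −0.5 × (0.128 − 1.381) = 0.6265

ln β = 0.63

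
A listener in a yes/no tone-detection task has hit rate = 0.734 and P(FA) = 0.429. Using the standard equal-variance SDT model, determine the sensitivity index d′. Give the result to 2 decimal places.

d′ = 0.80

z(H) = z(0.734) = 0.6250
z(FA) = z(0.429) = -0.1789
d' = z(H) − z(FA) = 0.6250 − (-0.1789) = 0.8039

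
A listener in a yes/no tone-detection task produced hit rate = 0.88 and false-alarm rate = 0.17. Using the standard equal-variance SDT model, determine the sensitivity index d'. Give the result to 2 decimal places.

z(H) = 1.175
z(FA) = -0.954
d' = z(H) − z(FA) = 1.175 − (-0.954) = 2.129

d' = 2.13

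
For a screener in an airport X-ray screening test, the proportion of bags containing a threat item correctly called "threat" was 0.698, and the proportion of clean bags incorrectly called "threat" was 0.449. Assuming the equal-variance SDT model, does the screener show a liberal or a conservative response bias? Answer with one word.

liberal

z(H) = 0.519, z(FA) = -0.128
c = −½·(z(H) + z(FA)) = -0.1955
c < 0 → liberal criterion (biased toward responding “yes”).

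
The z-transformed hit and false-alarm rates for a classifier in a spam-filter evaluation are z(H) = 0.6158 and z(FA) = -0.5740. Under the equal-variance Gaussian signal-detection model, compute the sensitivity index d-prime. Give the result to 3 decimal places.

d-prime = 1.190

d' = z(H) − z(FA) = 0.6158 − (-0.5740) = 1.1898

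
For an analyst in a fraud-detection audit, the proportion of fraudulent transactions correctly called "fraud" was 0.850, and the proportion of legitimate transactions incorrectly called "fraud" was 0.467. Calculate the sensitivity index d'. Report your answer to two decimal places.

z(H) = z(0.850) = 1.036
z(FA) = z(0.467) = -0.083
d' = z(H) − z(FA) = 1.036 − (-0.083) = 1.119

d' = 1.12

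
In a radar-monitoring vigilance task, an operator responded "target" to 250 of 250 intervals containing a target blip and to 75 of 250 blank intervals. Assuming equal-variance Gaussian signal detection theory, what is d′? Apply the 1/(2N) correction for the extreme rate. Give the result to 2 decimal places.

d′ = 3.40

The hit rate is 250/250 = 1, so apply the 1/(2N) correction: H → 1 − 1/(2·250) = 0.99800.
z(H) = z(0.99800) = 2.878
z(FA) = z(0.30000) = -0.524
d' = 2.878 − (-0.524) = 3.402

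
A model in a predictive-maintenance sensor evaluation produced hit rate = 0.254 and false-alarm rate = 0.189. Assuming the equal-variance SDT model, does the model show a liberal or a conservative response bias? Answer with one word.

z(H) = -0.662, z(FA) = -0.882
c = −½·(z(H) + z(FA)) = 0.772
c > 0 → conservative criterion (biased toward responding “no”).

conservative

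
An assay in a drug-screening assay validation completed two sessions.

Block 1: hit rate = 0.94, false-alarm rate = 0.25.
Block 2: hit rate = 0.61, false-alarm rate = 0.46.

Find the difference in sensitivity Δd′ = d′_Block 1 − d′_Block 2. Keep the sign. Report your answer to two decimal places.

Δd′ = 1.85

Block 1: z(0.94) = 1.555, z(0.25) = -0.674, d' = 2.229
Block 2: z(0.61) = 0.279, z(0.46) = -0.100, d' = 0.379
Δd' = d'_Block 1 − d'_Block 2 = 2.229 − 0.379 = 1.850
Block 1 has the higher sensitivity.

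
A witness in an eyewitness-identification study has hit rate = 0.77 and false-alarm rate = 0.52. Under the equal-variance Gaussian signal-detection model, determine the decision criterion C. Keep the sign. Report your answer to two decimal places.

C = -0.39

z(H) = 0.7388
z(FA) = 0.0502
c = −½·[z(H) + z(FA)] = −0.5 × (0.7388 + 0.0502) = -0.3945
c < 0: the witness has a liberal response bias.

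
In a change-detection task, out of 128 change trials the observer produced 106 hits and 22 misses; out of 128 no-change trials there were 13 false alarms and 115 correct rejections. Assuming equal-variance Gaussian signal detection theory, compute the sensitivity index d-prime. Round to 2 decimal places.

d-prime = 2.22

H = 106/128 = 0.8281
FA = 13/128 = 0.1016
z(0.8281) = 0.947, z(0.1016) = -1.272
d' = z(H) − z(FA) = 0.947 − (-1.272) = 2.219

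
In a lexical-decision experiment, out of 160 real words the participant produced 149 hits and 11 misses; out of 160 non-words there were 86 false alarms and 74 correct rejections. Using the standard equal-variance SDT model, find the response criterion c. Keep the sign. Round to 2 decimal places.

c = -0.79

H = 149/160 = 0.9313
FA = 86/160 = 0.5375
z(H) = z(0.9313) = 1.4855
z(FA) = z(0.5375) = 0.0941
c = −½·[z(H) + z(FA)] = −0.5 × (1.4855 + 0.0941) = -0.7898
c < 0: the participant has a liberal response bias.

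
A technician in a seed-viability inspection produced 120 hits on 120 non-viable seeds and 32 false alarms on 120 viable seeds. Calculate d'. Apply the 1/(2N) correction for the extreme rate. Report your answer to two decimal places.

The hit rate is 120/120 = 1, so apply the 1/(2N) correction: H → 1 − 1/(2·120) = 0.99583.
z(H) = z(0.99583) = 2.638
z(FA) = z(0.26667) = -0.623
d' = 2.638 − (-0.623) = 3.261

d' = 3.26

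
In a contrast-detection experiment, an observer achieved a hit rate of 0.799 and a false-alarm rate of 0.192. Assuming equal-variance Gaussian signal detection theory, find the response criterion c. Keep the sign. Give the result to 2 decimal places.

c = 0.02

z(H) = z(0.799) = 0.8381
z(FA) = z(0.192) = -0.8705
c = −½·[z(H) + z(FA)] = −0.5 × (0.8381 + (-0.8705)) = 0.0162
c > 0: the observer has a conservative response bias.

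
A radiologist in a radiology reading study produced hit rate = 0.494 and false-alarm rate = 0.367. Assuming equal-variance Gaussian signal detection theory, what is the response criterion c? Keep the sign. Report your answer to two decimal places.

c = 0.18

z(0.494) = -0.0150, z(0.367) = -0.3398
c = −½·[z(H) + z(FA)] = −0.5 × (-0.0150 + (-0.3398)) = 0.1774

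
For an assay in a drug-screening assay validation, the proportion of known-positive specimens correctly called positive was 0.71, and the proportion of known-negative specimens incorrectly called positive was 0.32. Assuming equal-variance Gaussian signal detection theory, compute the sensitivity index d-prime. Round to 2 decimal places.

d-prime = 1.02

Φ⁻¹(H) = 0.553
Φ⁻¹(FA) = -0.468
d' = z(H) − z(FA) = 0.553 − (-0.468) = 1.021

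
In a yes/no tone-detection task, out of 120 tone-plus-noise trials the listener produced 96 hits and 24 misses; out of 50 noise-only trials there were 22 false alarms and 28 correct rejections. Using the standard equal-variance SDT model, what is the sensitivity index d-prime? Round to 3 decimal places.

d-prime = 0.993

H = 96/120 = 0.8000
FA = 22/50 = 0.4400
z(0.8000) = 0.8416, z(0.4400) = -0.1510
d' = z(H) − z(FA) = 0.8416 − (-0.1510) = 0.9926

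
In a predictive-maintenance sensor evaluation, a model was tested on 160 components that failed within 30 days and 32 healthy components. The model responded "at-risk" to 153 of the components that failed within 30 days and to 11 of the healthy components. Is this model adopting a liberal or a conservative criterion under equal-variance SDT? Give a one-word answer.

liberal

z(H) = 1.709, z(FA) = -0.402
c = −½·(z(H) + z(FA)) = -0.6535
c < 0 → liberal criterion (biased toward responding “yes”).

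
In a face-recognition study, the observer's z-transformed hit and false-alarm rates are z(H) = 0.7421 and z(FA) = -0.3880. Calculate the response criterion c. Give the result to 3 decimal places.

c = -0.177

c = −½·[z(H) + z(FA)] = −½·(0.7421 + (-0.3880)) = -0.17705
c < 0: the observer has a liberal response bias.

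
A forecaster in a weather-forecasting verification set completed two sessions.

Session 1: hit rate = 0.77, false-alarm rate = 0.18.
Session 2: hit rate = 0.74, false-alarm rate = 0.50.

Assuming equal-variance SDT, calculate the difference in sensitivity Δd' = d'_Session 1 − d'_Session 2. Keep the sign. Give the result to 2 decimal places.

Δd' = 1.01

Session 1: z(0.77) = 0.739, z(0.18) = -0.915, d' = 1.654
Session 2: z(0.74) = 0.643, z(0.50) = 0.000, d' = 0.643
Δd' = d'_Session 1 − d'_Session 2 = 1.654 − 0.643 = 1.011
Session 1 has the higher sensitivity.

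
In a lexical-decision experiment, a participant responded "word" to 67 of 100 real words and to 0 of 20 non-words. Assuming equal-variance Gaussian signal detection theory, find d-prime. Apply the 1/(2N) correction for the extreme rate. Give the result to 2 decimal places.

d-prime = 2.40

The false-alarm rate is 0/20 = 0, so apply the 1/(2N) correction: FA → 1/(2·20) = 0.02500.
z(H) = z(0.67000) = 0.440
z(FA) = z(0.02500) = -1.960
d' = 0.440 − (-1.960) = 2.400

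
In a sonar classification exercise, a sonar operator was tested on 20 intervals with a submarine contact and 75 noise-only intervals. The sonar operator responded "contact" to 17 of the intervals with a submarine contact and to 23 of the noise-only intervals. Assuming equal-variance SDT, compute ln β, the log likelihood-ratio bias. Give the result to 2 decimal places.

ln β = -0.41

H = 17/20 = 0.8500
FA = 23/75 = 0.3067
z(0.8500) = 1.036, z(0.3067) = -0.505
ln β = −½·[z(H)² − z(FA)²] = −0.5 × (1.073 − 0.255) = -0.409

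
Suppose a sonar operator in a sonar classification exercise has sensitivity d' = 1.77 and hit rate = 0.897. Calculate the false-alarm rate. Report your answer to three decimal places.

false-alarm rate = 0.307

z(hit rate) = z(0.897) = 1.2646
z(FA) = z(H) − d' = 1.2646 − 1.77 = -0.5054
false-alarm rate = Φ(-0.5054) = 0.3066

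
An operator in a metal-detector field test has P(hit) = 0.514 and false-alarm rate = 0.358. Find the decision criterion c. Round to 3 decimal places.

c = 0.164

z(H) = z(0.514) = 0.0351
z(FA) = z(0.358) = -0.3638
c = −½·[z(H) + z(FA)] = −0.5 × (0.0351 + (-0.3638)) = 0.16435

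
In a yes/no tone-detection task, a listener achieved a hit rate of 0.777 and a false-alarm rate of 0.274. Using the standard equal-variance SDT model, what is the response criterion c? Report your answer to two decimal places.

c = -0.08

z(H) = 0.7621
z(FA) = -0.6008
c = −½·[z(H) + z(FA)] = −0.5 × (0.7621 + (-0.6008)) = -0.08065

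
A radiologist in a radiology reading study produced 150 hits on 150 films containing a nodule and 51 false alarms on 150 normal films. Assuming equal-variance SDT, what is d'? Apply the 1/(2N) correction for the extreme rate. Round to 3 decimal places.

The hit rate is 150/150 = 1, so apply the 1/(2N) correction: H → 1 − 1/(2·150) = 0.99667.
z(H) = z(0.99667) = 2.7134
z(FA) = z(0.34000) = -0.4125
d' = 2.7134 − (-0.4125) = 3.1259

d' = 3.126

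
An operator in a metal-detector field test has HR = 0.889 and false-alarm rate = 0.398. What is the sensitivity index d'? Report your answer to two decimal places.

d' = 1.48

Φ⁻¹(0.889) = 1.2212, Φ⁻¹(0.398) = -0.2585
d' = z(H) − z(FA) = 1.2212 − (-0.2585) = 1.4797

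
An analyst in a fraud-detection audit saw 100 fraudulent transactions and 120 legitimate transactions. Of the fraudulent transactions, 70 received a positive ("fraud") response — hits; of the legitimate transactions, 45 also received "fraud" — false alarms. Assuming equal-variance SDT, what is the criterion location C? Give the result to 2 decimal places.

H = 70/100 = 0.7000
FA = 45/120 = 0.3750
Φ⁻¹(H) = Φ⁻¹(0.7000) = 0.524
Φ⁻¹(FA) = Φ⁻¹(0.3750) = -0.319
c = −½·[z(H) + z(FA)] = −0.5 × (0.524 + (-0.319)) = -0.1025

C = -0.10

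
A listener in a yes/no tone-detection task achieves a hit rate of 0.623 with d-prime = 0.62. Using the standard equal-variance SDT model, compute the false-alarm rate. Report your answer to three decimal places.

false-alarm rate = 0.380

z(hit rate) = z(0.623) = 0.3134
z(FA) = z(H) − d' = 0.3134 − 0.62 = -0.3066
false-alarm rate = Φ(-0.3066) = 0.3796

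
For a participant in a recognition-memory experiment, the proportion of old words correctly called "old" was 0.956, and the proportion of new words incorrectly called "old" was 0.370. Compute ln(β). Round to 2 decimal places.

ln β = -1.40

z(0.956) = 1.706, z(0.370) = -0.332
ln β = −½·[z(H)² − z(FA)²] = −0.5 × (2.910 − 0.110) = -1.400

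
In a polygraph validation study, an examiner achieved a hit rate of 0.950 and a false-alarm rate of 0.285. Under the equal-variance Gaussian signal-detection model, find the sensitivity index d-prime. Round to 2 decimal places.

d-prime = 2.21

z(H) = 1.645
z(FA) = -0.568
d' = z(H) − z(FA) = 1.645 − (-0.568) = 2.213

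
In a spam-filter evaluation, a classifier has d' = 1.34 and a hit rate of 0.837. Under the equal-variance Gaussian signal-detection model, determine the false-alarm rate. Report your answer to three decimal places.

z(hit rate) = z(0.837) = 0.9822
z(FA) = z(H) − d' = 0.9822 − 1.34 = -0.3578
false-alarm rate = Φ(-0.3578) = 0.3602

false-alarm rate = 0.360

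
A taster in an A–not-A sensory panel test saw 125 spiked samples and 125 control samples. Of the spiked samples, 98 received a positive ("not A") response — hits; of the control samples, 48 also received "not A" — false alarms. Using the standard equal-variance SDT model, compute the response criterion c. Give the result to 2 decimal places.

H = 98/125 = 0.7840
FA = 48/125 = 0.3840
z(0.7840) = 0.786, z(0.3840) = -0.295
c = −½·[z(H) + z(FA)] = −0.5 × (0.786 + (-0.295)) = -0.2455

c = -0.25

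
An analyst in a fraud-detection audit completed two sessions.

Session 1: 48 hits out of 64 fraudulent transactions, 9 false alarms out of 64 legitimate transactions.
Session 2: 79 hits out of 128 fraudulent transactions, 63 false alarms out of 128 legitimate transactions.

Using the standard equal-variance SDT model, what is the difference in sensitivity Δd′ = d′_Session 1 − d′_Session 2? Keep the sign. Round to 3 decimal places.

Δd′ = 1.434

Session 1: z(0.7500) = 0.6745, z(0.1406) = -1.0776, d' = 1.7521
Session 2: z(0.6172) = 0.2981, z(0.4922) = -0.0196, d' = 0.3177
Δd' = d'_Session 1 − d'_Session 2 = 1.7521 − 0.3177 = 1.4344
Session 1 has the higher sensitivity.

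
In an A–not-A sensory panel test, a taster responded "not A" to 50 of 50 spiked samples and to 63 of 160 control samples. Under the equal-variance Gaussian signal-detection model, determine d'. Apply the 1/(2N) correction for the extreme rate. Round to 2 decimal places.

The hit rate is 50/50 = 1, so apply the 1/(2N) correction: H → 1 − 1/(2·50) = 0.99000.
z(H) = z(0.99000) = 2.326
z(FA) = z(0.39375) = -0.270
d' = 2.326 − (-0.270) = 2.596

d' = 2.60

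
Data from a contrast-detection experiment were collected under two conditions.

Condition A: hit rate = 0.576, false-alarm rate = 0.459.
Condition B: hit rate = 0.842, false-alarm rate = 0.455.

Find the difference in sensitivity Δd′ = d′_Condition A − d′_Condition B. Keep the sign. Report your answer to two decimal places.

Δd′ = -0.82

Condition A: z(0.576) = 0.192, z(0.459) = -0.103, d' = 0.295
Condition B: z(0.842) = 1.003, z(0.455) = -0.113, d' = 1.116
Δd' = d'_Condition A − d'_Condition B = 0.295 − 1.116 = -0.821
Condition B has the higher sensitivity.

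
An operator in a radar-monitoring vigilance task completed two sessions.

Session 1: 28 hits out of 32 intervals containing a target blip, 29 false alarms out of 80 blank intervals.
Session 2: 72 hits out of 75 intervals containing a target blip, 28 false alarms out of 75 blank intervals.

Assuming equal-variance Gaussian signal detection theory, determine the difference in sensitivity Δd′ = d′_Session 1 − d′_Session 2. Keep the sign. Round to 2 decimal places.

Session 1: z(0.8750) = 1.150, z(0.3625) = -0.352, d' = 1.502
Session 2: z(0.9600) = 1.751, z(0.3733) = -0.323, d' = 2.074
Δd' = d'_Session 1 − d'_Session 2 = 1.502 − 2.074 = -0.572
Session 2 has the higher sensitivity.

Δd′ = -0.57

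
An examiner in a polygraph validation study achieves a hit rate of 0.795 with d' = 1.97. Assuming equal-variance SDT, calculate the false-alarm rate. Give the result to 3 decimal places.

z(hit rate) = z(0.795) = 0.8239
z(FA) = z(H) − d' = 0.8239 − 1.97 = -1.1461
false-alarm rate = Φ(-1.1461) = 0.1259

false-alarm rate = 0.126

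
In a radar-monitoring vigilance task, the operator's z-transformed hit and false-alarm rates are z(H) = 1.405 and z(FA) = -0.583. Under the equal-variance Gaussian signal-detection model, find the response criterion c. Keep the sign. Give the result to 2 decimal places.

c = -0.41

c = −½·[z(H) + z(FA)] = −½·(1.405 + (-0.583)) = -0.411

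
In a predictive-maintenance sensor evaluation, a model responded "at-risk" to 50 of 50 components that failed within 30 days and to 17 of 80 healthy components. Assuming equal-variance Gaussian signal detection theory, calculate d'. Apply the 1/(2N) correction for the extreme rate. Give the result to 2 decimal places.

The hit rate is 50/50 = 1, so apply the 1/(2N) correction: H → 1 − 1/(2·50) = 0.99000.
z(H) = z(0.99000) = 2.326
z(FA) = z(0.21250) = -0.798
d' = 2.326 − (-0.798) = 3.124

d' = 3.12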